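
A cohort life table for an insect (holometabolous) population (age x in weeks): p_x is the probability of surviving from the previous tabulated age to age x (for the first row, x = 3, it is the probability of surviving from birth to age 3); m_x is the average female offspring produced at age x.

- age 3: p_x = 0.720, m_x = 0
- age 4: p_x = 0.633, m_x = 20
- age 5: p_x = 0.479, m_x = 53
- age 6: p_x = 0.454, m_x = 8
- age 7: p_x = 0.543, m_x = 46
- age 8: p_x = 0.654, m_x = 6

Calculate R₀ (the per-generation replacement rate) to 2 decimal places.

24.17

Survivorship from birth: l_x = p_3·p_4·…·p_x.
  l_3 = 0.72000
  l_4 = 0.45576
  l_5 = 0.21831
  l_6 = 0.09911
  l_7 = 0.05382
  l_8 = 0.03520
R₀ = Σ l_x m_x:
  age 3: 0.72000 × 0 = 0.0000
  age 4: 0.45576 × 20 = 9.1152
  age 5: 0.21831 × 53 = 11.5704
  age 6: 0.09911 × 8 = 0.7929
  age 7: 0.05382 × 46 = 2.4757
  age 8: 0.03520 × 6 = 0.2112
R₀ = 0.0000 + 9.1152 + 11.5704 + 0.7929 + 2.4757 + 0.2112 = 24.1654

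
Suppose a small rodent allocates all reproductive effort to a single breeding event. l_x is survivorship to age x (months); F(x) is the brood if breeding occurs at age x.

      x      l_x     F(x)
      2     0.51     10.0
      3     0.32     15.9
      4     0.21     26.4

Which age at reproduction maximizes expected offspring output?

Expected offspring if breeding at age x = l_x × F(x):
  age 2: 0.51 × 10.0 = 5.100
  age 3: 0.32 × 15.9 = 5.088
  age 4: 0.21 × 26.4 = 5.544
Maximum at age 4 (5.544).

4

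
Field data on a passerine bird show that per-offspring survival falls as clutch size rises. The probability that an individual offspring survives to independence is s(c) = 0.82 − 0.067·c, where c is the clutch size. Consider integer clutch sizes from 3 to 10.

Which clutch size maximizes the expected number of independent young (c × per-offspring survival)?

Expected independent young = c × s(c):
  c=3: 3 × 0.619 = 1.857
  c=4: 4 × 0.552 = 2.208
  c=5: 5 × 0.485 = 2.425
  c=6: 6 × 0.418 = 2.508
  c=7: 7 × 0.351 = 2.457
  c=8: 8 × 0.284 = 2.272
  c=9: 9 × 0.217 = 1.953
  c=10: 10 × 0.150 = 1.500
Maximum at c = 6 (2.508 independent young).

6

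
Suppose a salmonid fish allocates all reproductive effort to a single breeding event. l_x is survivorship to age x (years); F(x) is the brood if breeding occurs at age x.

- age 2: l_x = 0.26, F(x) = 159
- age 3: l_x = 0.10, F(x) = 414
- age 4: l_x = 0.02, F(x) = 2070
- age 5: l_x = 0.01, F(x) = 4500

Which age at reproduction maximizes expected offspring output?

Expected offspring if breeding at age x = l_x × F(x):
  age 2: 0.26 × 159 = 41.340
  age 3: 0.10 × 414 = 41.400
  age 4: 0.02 × 2070 = 41.400
  age 5: 0.01 × 4500 = 45.000
Maximum at age 5 (45.000).

5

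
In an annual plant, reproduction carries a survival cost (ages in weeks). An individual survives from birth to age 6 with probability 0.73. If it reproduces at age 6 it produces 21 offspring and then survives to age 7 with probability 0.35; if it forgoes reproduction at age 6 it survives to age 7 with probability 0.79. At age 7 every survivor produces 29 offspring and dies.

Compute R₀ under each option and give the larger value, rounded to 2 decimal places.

22.74

breed at age 6: R₀ = 0.73 × (21 + 0.35 × 29) = 0.73 × 31.1500 = 22.7395
delay to age 7: R₀ = 0.73 × (0.79 × 29) = 0.73 × 22.9100 = 16.7243
Higher: breed at age 6 (22.7395).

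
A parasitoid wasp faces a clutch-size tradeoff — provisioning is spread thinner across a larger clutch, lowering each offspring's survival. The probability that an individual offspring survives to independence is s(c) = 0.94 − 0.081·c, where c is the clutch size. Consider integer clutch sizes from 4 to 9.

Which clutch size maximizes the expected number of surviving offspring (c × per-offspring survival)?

6

Expected surviving offspring = c × s(c):
  c=4: 4 × 0.616 = 2.464
  c=5: 5 × 0.535 = 2.675
  c=6: 6 × 0.454 = 2.724
  c=7: 7 × 0.373 = 2.611
  c=8: 8 × 0.292 = 2.336
  c=9: 9 × 0.211 = 1.899
Maximum at c = 6 (2.724 surviving offspring).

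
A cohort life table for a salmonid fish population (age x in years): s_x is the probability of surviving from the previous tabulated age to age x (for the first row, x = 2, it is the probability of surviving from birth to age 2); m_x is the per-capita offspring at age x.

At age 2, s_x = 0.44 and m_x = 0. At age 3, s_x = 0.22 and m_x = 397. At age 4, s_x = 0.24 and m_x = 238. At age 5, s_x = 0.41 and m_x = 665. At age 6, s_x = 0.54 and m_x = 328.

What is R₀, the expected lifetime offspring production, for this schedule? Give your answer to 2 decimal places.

51.98

Survivorship from birth: l_x = s_2·s_3·…·s_x.
  l_2 = 0.44000
  l_3 = 0.09680
  l_4 = 0.02323
  l_5 = 0.00953
  l_6 = 0.00514
R₀ = Σ l_x m_x:
  age 2: 0.44000 × 0 = 0.0000
  age 3: 0.09680 × 397 = 38.4296
  age 4: 0.02323 × 238 = 5.5287
  age 5: 0.00953 × 665 = 6.3375
  age 6: 0.00514 × 328 = 1.6859
R₀ = 0.0000 + 38.4296 + 5.5287 + 6.3375 + 1.6859 = 51.9817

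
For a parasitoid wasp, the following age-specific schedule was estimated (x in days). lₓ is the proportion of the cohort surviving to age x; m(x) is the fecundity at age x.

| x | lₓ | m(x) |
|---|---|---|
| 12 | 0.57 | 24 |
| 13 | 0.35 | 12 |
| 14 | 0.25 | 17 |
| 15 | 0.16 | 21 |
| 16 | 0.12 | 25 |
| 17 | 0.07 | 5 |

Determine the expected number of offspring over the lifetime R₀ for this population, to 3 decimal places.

R₀ = Σ lₓ m(x):
  age 12: 0.57 × 24 = 13.6800
  age 13: 0.35 × 12 = 4.2000
  age 14: 0.25 × 17 = 4.2500
  age 15: 0.16 × 21 = 3.3600
  age 16: 0.12 × 25 = 3.0000
  age 17: 0.07 × 5 = 0.3500
R₀ = 13.6800 + 4.2000 + 4.2500 + 3.3600 + 3.0000 + 0.3500 = 28.8400

28.840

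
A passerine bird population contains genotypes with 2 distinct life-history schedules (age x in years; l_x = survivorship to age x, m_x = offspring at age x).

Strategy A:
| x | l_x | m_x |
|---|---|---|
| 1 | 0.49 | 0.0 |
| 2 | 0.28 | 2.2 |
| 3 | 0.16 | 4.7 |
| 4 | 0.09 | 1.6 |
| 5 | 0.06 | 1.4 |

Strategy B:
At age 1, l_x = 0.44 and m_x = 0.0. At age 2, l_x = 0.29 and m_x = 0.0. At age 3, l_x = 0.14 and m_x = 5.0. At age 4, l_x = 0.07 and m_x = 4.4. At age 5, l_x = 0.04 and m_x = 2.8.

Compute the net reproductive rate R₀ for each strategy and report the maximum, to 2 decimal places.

Strategy A: R₀ = 0.49×0.0 + 0.28×2.2 + 0.16×4.7 + 0.09×1.6 + 0.06×1.4 = 1.5960
Strategy B: R₀ = 0.44×0.0 + 0.29×0.0 + 0.14×5.0 + 0.07×4.4 + 0.04×2.8 = 1.1200
Highest R₀: strategy A with 1.5960.

1.60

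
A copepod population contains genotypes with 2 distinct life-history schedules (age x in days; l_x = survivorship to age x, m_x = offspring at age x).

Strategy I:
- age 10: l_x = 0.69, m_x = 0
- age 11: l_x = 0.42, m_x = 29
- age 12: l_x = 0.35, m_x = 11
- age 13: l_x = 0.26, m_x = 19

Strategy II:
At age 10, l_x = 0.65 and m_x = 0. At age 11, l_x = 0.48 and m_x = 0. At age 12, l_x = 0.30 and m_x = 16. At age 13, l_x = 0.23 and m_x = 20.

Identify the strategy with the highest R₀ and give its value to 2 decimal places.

Strategy I: R₀ = 0.69×0 + 0.42×29 + 0.35×11 + 0.26×19 = 20.9700
Strategy II: R₀ = 0.65×0 + 0.48×0 + 0.30×16 + 0.23×20 = 9.4000
Highest R₀: strategy I with 20.9700.

20.97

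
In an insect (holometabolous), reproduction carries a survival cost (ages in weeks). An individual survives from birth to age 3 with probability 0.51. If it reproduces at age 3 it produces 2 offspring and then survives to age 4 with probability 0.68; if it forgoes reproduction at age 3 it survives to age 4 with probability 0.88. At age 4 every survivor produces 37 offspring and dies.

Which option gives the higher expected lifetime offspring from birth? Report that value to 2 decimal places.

16.61

breed at age 3: R₀ = 0.51 × (2 + 0.68 × 37) = 0.51 × 27.1600 = 13.8516
delay to age 4: R₀ = 0.51 × (0.88 × 37) = 0.51 × 32.5600 = 16.6056
Higher: delay to age 4 (16.6056).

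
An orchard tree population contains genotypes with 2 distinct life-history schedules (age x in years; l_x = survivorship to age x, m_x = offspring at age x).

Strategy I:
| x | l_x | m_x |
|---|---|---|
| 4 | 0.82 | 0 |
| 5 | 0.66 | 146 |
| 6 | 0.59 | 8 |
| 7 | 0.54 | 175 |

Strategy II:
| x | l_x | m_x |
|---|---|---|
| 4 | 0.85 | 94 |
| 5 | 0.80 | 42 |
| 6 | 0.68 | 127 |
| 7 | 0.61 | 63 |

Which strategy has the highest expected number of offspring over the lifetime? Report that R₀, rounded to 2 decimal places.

238.29

Strategy I: R₀ = 0.82×0 + 0.66×146 + 0.59×8 + 0.54×175 = 195.5800
Strategy II: R₀ = 0.85×94 + 0.80×42 + 0.68×127 + 0.61×63 = 238.2900
Highest R₀: strategy II with 238.2900.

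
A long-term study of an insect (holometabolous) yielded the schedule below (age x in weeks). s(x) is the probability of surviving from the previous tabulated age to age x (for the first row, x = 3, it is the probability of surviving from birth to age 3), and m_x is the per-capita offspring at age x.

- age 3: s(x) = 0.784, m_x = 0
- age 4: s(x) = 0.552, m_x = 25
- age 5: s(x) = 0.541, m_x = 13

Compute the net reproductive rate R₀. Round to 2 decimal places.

Survivorship from birth: l_x = s_3·s_4·…·s_x.
  l_3 = 0.78400
  l_4 = 0.43277
  l_5 = 0.23413
R₀ = Σ l_x m_x:
  age 3: 0.78400 × 0 = 0.0000
  age 4: 0.43277 × 25 = 10.8193
  age 5: 0.23413 × 13 = 3.0437
R₀ = 0.0000 + 10.8193 + 3.0437 = 13.8629

13.86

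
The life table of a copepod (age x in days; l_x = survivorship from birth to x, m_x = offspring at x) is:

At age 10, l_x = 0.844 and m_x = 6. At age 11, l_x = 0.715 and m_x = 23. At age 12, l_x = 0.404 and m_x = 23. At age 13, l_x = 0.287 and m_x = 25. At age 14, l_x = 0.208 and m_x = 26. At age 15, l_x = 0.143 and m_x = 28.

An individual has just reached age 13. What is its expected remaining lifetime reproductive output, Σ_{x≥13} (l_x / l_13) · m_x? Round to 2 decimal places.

57.79

l_13 = 0.287. Conditional survival from age 13 to x is l_x / l_13.
  x=13: (0.287/0.287) × 25 = 25.0000
  x=14: (0.208/0.287) × 26 = 18.8432
  x=15: (0.143/0.287) × 28 = 13.9512
Sum = 25.0000 + 18.8432 + 13.9512 = 57.7944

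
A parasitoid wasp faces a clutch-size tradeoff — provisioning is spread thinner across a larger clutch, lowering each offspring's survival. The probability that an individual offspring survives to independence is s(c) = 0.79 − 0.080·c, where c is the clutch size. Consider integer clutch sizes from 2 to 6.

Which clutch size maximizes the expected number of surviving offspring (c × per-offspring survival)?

5

Expected surviving offspring = c × s(c):
  c=2: 2 × 0.630 = 1.260
  c=3: 3 × 0.550 = 1.650
  c=4: 4 × 0.470 = 1.880
  c=5: 5 × 0.390 = 1.950
  c=6: 6 × 0.310 = 1.860
Maximum at c = 5 (1.950 surviving offspring).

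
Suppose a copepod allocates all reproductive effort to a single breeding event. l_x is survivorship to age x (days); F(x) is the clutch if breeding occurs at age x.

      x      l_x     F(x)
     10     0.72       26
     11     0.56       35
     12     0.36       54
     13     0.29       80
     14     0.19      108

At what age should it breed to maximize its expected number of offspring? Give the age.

13

Expected offspring if breeding at age x = l_x × F(x):
  age 10: 0.72 × 26 = 18.720
  age 11: 0.56 × 35 = 19.600
  age 12: 0.36 × 54 = 19.440
  age 13: 0.29 × 80 = 23.200
  age 14: 0.19 × 108 = 20.520
Maximum at age 13 (23.200).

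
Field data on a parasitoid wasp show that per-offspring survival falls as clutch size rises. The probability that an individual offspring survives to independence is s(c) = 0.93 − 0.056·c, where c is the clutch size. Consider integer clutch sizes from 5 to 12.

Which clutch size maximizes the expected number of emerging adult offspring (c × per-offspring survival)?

8

Expected emerging adult offspring = c × s(c):
  c=5: 5 × 0.650 = 3.250
  c=6: 6 × 0.594 = 3.564
  c=7: 7 × 0.538 = 3.766
  c=8: 8 × 0.482 = 3.856
  c=9: 9 × 0.426 = 3.834
  c=10: 10 × 0.370 = 3.700
  c=11: 11 × 0.314 = 3.454
  c=12: 12 × 0.258 = 3.096
Maximum at c = 8 (3.856 emerging adult offspring).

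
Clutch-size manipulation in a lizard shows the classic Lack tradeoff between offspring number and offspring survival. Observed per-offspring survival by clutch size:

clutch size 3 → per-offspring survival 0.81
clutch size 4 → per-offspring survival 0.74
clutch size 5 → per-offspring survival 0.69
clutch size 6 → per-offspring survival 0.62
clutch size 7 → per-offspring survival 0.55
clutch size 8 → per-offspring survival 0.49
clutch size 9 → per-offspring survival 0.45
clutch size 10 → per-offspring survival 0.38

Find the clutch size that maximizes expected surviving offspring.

9

Expected surviving offspring = c × s(c):
  c=3: 3 × 0.81 = 2.430
  c=4: 4 × 0.74 = 2.960
  c=5: 5 × 0.69 = 3.450
  c=6: 6 × 0.62 = 3.720
  c=7: 7 × 0.55 = 3.850
  c=8: 8 × 0.49 = 3.920
  c=9: 9 × 0.45 = 4.050
  c=10: 10 × 0.38 = 3.800
Maximum at c = 9 (4.050 surviving offspring).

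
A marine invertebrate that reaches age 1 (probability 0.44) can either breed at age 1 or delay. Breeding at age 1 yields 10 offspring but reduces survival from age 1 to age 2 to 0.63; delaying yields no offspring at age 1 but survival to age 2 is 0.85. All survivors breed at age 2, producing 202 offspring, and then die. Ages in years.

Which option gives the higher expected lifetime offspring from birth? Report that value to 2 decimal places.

breed at age 1: R₀ = 0.44 × (10 + 0.63 × 202) = 0.44 × 137.2600 = 60.3944
delay to age 2: R₀ = 0.44 × (0.85 × 202) = 0.44 × 171.7000 = 75.5480
Higher: delay to age 2 (75.5480).

75.55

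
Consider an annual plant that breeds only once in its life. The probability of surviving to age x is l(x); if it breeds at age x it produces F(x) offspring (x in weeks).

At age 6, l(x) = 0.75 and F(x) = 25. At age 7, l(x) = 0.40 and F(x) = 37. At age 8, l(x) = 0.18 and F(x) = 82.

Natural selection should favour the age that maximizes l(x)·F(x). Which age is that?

Expected offspring if breeding at age x = l(x) × F(x):
  age 6: 0.75 × 25 = 18.750
  age 7: 0.40 × 37 = 14.800
  age 8: 0.18 × 82 = 14.760
Maximum at age 6 (18.750).

6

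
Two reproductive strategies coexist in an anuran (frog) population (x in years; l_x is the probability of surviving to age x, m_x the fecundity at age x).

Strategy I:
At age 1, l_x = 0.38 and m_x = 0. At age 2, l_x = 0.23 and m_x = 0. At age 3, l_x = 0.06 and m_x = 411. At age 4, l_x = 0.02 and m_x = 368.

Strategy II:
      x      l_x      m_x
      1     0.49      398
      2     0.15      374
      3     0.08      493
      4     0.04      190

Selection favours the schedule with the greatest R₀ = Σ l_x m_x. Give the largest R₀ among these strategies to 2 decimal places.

Strategy I: R₀ = 0.38×0 + 0.23×0 + 0.06×411 + 0.02×368 = 32.0200
Strategy II: R₀ = 0.49×398 + 0.15×374 + 0.08×493 + 0.04×190 = 298.1600
Highest R₀: strategy II with 298.1600.

298.16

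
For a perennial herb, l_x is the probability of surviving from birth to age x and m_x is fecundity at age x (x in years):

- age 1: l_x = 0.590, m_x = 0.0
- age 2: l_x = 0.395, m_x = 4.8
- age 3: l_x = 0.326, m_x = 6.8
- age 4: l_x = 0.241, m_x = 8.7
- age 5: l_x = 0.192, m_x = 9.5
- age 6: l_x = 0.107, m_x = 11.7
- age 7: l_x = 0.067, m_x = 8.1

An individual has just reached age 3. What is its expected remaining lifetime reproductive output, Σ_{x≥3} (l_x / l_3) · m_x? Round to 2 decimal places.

24.33

l_3 = 0.326. Conditional survival from age 3 to x is l_x / l_3.
  x=3: (0.326/0.326) × 6.8 = 6.8000
  x=4: (0.241/0.326) × 8.7 = 6.4316
  x=5: (0.192/0.326) × 9.5 = 5.5951
  x=6: (0.107/0.326) × 11.7 = 3.8402
  x=7: (0.067/0.326) × 8.1 = 1.6647
Sum = 6.8000 + 6.4316 + 5.5951 + 3.8402 + 1.6647 = 24.3316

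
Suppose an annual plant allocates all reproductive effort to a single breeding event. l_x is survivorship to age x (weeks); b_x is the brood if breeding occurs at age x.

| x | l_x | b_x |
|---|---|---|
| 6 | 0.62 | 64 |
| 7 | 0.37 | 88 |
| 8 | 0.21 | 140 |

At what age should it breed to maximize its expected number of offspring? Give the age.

6

Expected offspring if breeding at age x = l_x × b_x:
  age 6: 0.62 × 64 = 39.680
  age 7: 0.37 × 88 = 32.560
  age 8: 0.21 × 140 = 29.400
Maximum at age 6 (39.680).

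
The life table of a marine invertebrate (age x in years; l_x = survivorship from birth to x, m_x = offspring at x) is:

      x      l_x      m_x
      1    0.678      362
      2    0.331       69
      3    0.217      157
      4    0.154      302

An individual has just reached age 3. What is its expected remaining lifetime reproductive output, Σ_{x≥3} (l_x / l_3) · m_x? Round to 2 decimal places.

l_3 = 0.217. Conditional survival from age 3 to x is l_x / l_3.
  x=3: (0.217/0.217) × 157 = 157.0000
  x=4: (0.154/0.217) × 302 = 214.3226
Sum = 157.0000 + 214.3226 = 371.3226

371.32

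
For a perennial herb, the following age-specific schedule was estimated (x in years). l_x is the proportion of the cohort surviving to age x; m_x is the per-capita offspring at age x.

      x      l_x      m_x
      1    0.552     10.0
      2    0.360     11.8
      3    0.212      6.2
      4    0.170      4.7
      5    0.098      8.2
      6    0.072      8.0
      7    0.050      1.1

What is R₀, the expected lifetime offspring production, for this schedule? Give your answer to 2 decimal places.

13.32

R₀ = Σ l_x m_x:
  age 1: 0.552 × 10.0 = 5.5200
  age 2: 0.360 × 11.8 = 4.2480
  age 3: 0.212 × 6.2 = 1.3144
  age 4: 0.170 × 4.7 = 0.7990
  age 5: 0.098 × 8.2 = 0.8036
  age 6: 0.072 × 8.0 = 0.5760
  age 7: 0.050 × 1.1 = 0.0550
R₀ = 5.5200 + 4.2480 + 1.3144 + 0.7990 + 0.8036 + 0.5760 + 0.0550 = 13.3160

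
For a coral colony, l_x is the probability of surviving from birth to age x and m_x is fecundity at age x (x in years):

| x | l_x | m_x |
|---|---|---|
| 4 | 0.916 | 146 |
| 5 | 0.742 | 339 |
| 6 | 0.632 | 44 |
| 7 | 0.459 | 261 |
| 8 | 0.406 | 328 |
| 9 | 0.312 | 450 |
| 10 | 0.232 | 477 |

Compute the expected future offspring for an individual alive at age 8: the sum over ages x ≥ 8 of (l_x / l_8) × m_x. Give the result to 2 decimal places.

946.38

l_8 = 0.406. Conditional survival from age 8 to x is l_x / l_8.
  x=8: (0.406/0.406) × 328 = 328.0000
  x=9: (0.312/0.406) × 450 = 345.8128
  x=10: (0.232/0.406) × 477 = 272.5714
Sum = 328.0000 + 345.8128 + 272.5714 = 946.3842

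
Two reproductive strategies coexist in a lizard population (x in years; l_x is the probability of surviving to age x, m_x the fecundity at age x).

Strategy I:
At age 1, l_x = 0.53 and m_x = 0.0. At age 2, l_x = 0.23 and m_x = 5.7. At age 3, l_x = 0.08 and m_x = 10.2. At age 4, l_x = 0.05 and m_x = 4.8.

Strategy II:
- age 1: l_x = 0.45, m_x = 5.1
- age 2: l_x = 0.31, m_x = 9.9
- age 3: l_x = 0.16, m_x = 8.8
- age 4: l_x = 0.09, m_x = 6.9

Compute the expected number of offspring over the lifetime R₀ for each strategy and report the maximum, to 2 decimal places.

Strategy I: R₀ = 0.53×0.0 + 0.23×5.7 + 0.08×10.2 + 0.05×4.8 = 2.3670
Strategy II: R₀ = 0.45×5.1 + 0.31×9.9 + 0.16×8.8 + 0.09×6.9 = 7.3930
Highest R₀: strategy II with 7.3930.

7.39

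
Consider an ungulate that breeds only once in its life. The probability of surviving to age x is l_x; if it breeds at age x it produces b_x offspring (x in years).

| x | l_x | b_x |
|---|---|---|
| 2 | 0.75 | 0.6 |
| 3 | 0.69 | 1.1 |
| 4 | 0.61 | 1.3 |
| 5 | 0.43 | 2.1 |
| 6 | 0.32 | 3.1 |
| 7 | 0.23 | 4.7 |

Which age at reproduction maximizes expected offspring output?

Expected offspring if breeding at age x = l_x × b_x:
  age 2: 0.75 × 0.6 = 0.450
  age 3: 0.69 × 1.1 = 0.759
  age 4: 0.61 × 1.3 = 0.793
  age 5: 0.43 × 2.1 = 0.903
  age 6: 0.32 × 3.1 = 0.992
  age 7: 0.23 × 4.7 = 1.081
Maximum at age 7 (1.081).

7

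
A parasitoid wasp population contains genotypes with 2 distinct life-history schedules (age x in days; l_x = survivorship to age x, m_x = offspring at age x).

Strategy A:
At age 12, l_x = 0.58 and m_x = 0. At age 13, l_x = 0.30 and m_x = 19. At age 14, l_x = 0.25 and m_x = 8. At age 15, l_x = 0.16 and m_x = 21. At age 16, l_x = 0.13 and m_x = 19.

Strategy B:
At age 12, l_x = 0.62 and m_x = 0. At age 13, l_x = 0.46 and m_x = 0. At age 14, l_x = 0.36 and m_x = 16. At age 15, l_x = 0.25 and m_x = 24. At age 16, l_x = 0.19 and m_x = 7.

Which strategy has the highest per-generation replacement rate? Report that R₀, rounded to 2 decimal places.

13.53

Strategy A: R₀ = 0.58×0 + 0.30×19 + 0.25×8 + 0.16×21 + 0.13×19 = 13.5300
Strategy B: R₀ = 0.62×0 + 0.46×0 + 0.36×16 + 0.25×24 + 0.19×7 = 13.0900
Highest R₀: strategy A with 13.5300.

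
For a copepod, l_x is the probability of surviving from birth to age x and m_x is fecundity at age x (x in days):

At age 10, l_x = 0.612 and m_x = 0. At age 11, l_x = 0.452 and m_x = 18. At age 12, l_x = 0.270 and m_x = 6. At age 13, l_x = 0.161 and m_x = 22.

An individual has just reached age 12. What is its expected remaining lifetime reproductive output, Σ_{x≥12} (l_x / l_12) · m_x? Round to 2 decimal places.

19.12

l_12 = 0.270. Conditional survival from age 12 to x is l_x / l_12.
  x=12: (0.270/0.270) × 6 = 6.0000
  x=13: (0.161/0.270) × 22 = 13.1185
Sum = 6.0000 + 13.1185 = 19.1185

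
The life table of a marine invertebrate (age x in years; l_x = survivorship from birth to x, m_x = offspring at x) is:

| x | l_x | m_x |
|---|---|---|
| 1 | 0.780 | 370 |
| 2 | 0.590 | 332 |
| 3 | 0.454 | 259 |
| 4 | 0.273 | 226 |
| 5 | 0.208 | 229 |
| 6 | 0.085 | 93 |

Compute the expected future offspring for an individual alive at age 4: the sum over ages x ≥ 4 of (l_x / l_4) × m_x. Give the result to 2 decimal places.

429.43

l_4 = 0.273. Conditional survival from age 4 to x is l_x / l_4.
  x=4: (0.273/0.273) × 226 = 226.0000
  x=5: (0.208/0.273) × 229 = 174.4762
  x=6: (0.085/0.273) × 93 = 28.9560
Sum = 226.0000 + 174.4762 + 28.9560 = 429.4322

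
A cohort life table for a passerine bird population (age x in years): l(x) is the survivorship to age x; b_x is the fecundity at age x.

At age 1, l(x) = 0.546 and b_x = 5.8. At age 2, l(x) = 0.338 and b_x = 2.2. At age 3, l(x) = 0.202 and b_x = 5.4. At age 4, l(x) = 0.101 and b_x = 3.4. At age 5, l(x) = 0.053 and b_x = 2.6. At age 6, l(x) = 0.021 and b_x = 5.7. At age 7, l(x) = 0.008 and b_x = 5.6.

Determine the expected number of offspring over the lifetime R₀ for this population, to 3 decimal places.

5.647

R₀ = Σ l(x) b_x:
  age 1: 0.546 × 5.8 = 3.1668
  age 2: 0.338 × 2.2 = 0.7436
  age 3: 0.202 × 5.4 = 1.0908
  age 4: 0.101 × 3.4 = 0.3434
  age 5: 0.053 × 2.6 = 0.1378
  age 6: 0.021 × 5.7 = 0.1197
  age 7: 0.008 × 5.6 = 0.0448
R₀ = 3.1668 + 0.7436 + 1.0908 + 0.3434 + 0.1378 + 0.1197 + 0.0448 = 5.6469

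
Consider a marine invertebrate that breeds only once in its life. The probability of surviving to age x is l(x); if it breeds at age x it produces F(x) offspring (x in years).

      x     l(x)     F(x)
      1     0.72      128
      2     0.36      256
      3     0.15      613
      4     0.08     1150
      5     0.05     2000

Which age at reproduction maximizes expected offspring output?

5

Expected offspring if breeding at age x = l(x) × F(x):
  age 1: 0.72 × 128 = 92.160
  age 2: 0.36 × 256 = 92.160
  age 3: 0.15 × 613 = 91.950
  age 4: 0.08 × 1150 = 92.000
  age 5: 0.05 × 2000 = 100.000
Maximum at age 5 (100.000).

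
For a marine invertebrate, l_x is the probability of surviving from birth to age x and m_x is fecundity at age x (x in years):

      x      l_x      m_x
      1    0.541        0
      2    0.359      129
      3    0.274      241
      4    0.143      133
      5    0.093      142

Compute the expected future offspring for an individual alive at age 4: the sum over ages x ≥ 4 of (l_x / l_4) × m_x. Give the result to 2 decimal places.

225.35

l_4 = 0.143. Conditional survival from age 4 to x is l_x / l_4.
  x=4: (0.143/0.143) × 133 = 133.0000
  x=5: (0.093/0.143) × 142 = 92.3497
Sum = 133.0000 + 92.3497 = 225.3497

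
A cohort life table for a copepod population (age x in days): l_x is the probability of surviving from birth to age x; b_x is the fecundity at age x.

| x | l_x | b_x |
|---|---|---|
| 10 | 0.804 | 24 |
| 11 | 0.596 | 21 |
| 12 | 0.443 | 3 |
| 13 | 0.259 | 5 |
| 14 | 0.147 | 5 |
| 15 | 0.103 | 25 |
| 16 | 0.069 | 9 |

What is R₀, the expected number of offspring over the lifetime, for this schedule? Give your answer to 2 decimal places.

R₀ = Σ l_x b_x:
  age 10: 0.804 × 24 = 19.2960
  age 11: 0.596 × 21 = 12.5160
  age 12: 0.443 × 3 = 1.3290
  age 13: 0.259 × 5 = 1.2950
  age 14: 0.147 × 5 = 0.7350
  age 15: 0.103 × 25 = 2.5750
  age 16: 0.069 × 9 = 0.6210
R₀ = 19.2960 + 12.5160 + 1.3290 + 1.2950 + 0.7350 + 2.5750 + 0.6210 = 38.3670

38.37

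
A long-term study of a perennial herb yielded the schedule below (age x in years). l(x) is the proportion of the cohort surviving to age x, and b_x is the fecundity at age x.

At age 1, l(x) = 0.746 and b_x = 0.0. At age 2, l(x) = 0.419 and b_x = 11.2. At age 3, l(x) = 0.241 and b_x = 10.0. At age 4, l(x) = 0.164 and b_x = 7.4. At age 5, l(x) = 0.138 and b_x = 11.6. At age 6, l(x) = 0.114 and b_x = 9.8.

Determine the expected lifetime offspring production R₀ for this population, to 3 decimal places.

11.034

R₀ = Σ l(x) b_x:
  age 1: 0.746 × 0.0 = 0.0000
  age 2: 0.419 × 11.2 = 4.6928
  age 3: 0.241 × 10.0 = 2.4100
  age 4: 0.164 × 7.4 = 1.2136
  age 5: 0.138 × 11.6 = 1.6008
  age 6: 0.114 × 9.8 = 1.1172
R₀ = 0.0000 + 4.6928 + 2.4100 + 1.2136 + 1.6008 + 1.1172 = 11.0344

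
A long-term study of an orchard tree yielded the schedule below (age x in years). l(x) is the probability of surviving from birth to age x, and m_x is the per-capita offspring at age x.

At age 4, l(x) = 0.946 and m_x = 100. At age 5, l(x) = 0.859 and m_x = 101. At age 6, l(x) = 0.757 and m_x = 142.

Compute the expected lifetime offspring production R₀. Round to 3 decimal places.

R₀ = Σ l(x) m_x:
  age 4: 0.946 × 100 = 94.6000
  age 5: 0.859 × 101 = 86.7590
  age 6: 0.757 × 142 = 107.4940
R₀ = 94.6000 + 86.7590 + 107.4940 = 288.8530

288.853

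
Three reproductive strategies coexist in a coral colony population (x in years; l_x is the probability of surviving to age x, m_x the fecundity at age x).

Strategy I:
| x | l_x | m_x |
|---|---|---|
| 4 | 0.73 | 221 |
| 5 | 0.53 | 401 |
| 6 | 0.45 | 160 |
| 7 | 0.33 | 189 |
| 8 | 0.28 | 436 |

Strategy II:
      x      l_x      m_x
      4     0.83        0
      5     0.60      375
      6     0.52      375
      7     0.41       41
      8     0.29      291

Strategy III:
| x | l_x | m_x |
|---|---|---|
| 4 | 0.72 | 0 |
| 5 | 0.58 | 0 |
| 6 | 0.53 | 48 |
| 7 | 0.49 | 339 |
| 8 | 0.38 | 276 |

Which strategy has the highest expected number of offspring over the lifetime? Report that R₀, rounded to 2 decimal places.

Strategy I: R₀ = 0.73×221 + 0.53×401 + 0.45×160 + 0.33×189 + 0.28×436 = 630.3100
Strategy II: R₀ = 0.83×0 + 0.60×375 + 0.52×375 + 0.41×41 + 0.29×291 = 521.2000
Strategy III: R₀ = 0.72×0 + 0.58×0 + 0.53×48 + 0.49×339 + 0.38×276 = 296.4300
Highest R₀: strategy I with 630.3100.

630.31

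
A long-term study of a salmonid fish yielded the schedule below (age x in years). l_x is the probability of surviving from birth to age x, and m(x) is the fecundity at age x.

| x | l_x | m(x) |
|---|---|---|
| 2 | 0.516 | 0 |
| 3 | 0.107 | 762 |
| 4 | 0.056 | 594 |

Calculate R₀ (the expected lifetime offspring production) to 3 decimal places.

114.798

R₀ = Σ l_x m(x):
  age 2: 0.516 × 0 = 0.0000
  age 3: 0.107 × 762 = 81.5340
  age 4: 0.056 × 594 = 33.2640
R₀ = 0.0000 + 81.5340 + 33.2640 = 114.7980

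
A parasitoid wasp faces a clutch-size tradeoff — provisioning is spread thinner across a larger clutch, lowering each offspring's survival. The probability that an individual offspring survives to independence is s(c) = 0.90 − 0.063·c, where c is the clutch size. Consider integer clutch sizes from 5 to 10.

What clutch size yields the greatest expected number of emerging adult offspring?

Expected emerging adult offspring = c × s(c):
  c=5: 5 × 0.585 = 2.925
  c=6: 6 × 0.522 = 3.132
  c=7: 7 × 0.459 = 3.213
  c=8: 8 × 0.396 = 3.168
  c=9: 9 × 0.333 = 2.997
  c=10: 10 × 0.270 = 2.700
Maximum at c = 7 (3.213 emerging adult offspring).

7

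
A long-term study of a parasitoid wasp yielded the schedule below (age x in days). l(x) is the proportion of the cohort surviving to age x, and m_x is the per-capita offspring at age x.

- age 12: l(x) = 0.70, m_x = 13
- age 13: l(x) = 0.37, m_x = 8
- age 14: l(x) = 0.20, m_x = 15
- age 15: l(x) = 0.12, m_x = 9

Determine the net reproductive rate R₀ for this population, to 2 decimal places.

R₀ = Σ l(x) m_x:
  age 12: 0.70 × 13 = 9.1000
  age 13: 0.37 × 8 = 2.9600
  age 14: 0.20 × 15 = 3.0000
  age 15: 0.12 × 9 = 1.0800
R₀ = 9.1000 + 2.9600 + 3.0000 + 1.0800 = 16.1400

16.14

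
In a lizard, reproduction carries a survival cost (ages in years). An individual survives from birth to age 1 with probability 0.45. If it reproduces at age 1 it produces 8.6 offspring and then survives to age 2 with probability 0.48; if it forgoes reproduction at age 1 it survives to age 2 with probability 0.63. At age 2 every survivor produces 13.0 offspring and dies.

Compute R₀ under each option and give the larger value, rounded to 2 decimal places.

6.68

breed at age 1: R₀ = 0.45 × (8.6 + 0.48 × 13.0) = 0.45 × 14.8400 = 6.6780
delay to age 2: R₀ = 0.45 × (0.63 × 13.0) = 0.45 × 8.1900 = 3.6855
Higher: breed at age 1 (6.6780).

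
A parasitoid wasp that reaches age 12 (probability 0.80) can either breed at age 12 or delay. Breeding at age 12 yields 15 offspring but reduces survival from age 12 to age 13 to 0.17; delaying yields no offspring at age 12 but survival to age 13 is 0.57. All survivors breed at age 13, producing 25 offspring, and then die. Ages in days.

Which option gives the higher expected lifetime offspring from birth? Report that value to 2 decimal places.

15.40

breed at age 12: R₀ = 0.80 × (15 + 0.17 × 25) = 0.80 × 19.2500 = 15.4000
delay to age 13: R₀ = 0.80 × (0.57 × 25) = 0.80 × 14.2500 = 11.4000
Higher: breed at age 12 (15.4000).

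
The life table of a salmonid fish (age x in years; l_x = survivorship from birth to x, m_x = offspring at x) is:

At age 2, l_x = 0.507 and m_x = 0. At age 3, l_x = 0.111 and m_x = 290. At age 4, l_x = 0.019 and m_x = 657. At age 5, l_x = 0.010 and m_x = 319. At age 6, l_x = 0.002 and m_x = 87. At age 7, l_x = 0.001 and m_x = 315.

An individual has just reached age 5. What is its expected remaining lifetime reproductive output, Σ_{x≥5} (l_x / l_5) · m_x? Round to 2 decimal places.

367.90

l_5 = 0.010. Conditional survival from age 5 to x is l_x / l_5.
  x=5: (0.010/0.010) × 319 = 319.0000
  x=6: (0.002/0.010) × 87 = 17.4000
  x=7: (0.001/0.010) × 315 = 31.5000
Sum = 319.0000 + 17.4000 + 31.5000 = 367.9000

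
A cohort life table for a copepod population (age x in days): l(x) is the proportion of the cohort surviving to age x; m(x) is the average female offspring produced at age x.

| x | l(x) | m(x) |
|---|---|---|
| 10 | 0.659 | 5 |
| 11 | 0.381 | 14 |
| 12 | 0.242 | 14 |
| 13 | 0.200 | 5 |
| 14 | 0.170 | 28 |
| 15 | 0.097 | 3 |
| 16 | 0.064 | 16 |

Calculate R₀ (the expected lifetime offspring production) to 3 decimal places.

R₀ = Σ l(x) m(x):
  age 10: 0.659 × 5 = 3.2950
  age 11: 0.381 × 14 = 5.3340
  age 12: 0.242 × 14 = 3.3880
  age 13: 0.200 × 5 = 1.0000
  age 14: 0.170 × 28 = 4.7600
  age 15: 0.097 × 3 = 0.2910
  age 16: 0.064 × 16 = 1.0240
R₀ = 3.2950 + 5.3340 + 3.3880 + 1.0000 + 4.7600 + 0.2910 + 1.0240 = 19.0920

19.092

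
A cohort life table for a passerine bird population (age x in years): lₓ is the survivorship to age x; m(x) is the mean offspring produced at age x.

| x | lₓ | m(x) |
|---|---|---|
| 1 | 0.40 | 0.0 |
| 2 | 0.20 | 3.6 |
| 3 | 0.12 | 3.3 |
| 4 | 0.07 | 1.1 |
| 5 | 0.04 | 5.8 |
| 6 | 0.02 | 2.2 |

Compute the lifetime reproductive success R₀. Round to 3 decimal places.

R₀ = Σ lₓ m(x):
  age 1: 0.40 × 0.0 = 0.0000
  age 2: 0.20 × 3.6 = 0.7200
  age 3: 0.12 × 3.3 = 0.3960
  age 4: 0.07 × 1.1 = 0.0770
  age 5: 0.04 × 5.8 = 0.2320
  age 6: 0.02 × 2.2 = 0.0440
R₀ = 0.0000 + 0.7200 + 0.3960 + 0.0770 + 0.2320 + 0.0440 = 1.4690

1.469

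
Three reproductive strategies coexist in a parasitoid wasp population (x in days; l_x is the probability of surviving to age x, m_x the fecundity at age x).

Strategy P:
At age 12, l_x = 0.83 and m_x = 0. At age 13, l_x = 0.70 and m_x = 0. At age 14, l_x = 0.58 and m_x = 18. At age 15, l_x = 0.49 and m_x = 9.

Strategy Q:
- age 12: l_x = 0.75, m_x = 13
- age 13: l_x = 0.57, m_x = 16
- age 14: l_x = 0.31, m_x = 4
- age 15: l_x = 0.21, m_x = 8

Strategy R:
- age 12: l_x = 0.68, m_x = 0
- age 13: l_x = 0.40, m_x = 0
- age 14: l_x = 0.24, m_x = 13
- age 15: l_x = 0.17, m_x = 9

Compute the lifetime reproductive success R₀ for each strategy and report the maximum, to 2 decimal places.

21.79

Strategy P: R₀ = 0.83×0 + 0.70×0 + 0.58×18 + 0.49×9 = 14.8500
Strategy Q: R₀ = 0.75×13 + 0.57×16 + 0.31×4 + 0.21×8 = 21.7900
Strategy R: R₀ = 0.68×0 + 0.40×0 + 0.24×13 + 0.17×9 = 4.6500
Highest R₀: strategy Q with 21.7900.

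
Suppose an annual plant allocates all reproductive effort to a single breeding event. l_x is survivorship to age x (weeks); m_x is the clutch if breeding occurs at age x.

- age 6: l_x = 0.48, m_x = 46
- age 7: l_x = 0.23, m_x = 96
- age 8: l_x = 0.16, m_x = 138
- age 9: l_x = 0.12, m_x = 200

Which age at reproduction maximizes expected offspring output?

Expected offspring if breeding at age x = l_x × m_x:
  age 6: 0.48 × 46 = 22.080
  age 7: 0.23 × 96 = 22.080
  age 8: 0.16 × 138 = 22.080
  age 9: 0.12 × 200 = 24.000
Maximum at age 9 (24.000).

9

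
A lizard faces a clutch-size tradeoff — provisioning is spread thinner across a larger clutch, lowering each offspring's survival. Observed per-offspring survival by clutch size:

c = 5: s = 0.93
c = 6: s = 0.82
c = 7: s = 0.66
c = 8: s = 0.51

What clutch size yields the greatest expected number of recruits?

6

Expected recruits = c × s(c):
  c=5: 5 × 0.93 = 4.650
  c=6: 6 × 0.82 = 4.920
  c=7: 7 × 0.66 = 4.620
  c=8: 8 × 0.51 = 4.080
Maximum at c = 6 (4.920 recruits).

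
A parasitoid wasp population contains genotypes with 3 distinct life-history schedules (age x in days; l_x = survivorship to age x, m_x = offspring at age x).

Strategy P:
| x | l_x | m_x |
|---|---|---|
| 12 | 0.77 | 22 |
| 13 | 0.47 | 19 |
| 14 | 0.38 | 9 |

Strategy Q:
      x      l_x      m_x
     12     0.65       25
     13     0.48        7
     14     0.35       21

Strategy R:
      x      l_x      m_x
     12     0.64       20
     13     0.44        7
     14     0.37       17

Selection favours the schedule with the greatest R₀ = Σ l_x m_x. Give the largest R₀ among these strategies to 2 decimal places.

29.29

Strategy P: R₀ = 0.77×22 + 0.47×19 + 0.38×9 = 29.2900
Strategy Q: R₀ = 0.65×25 + 0.48×7 + 0.35×21 = 26.9600
Strategy R: R₀ = 0.64×20 + 0.44×7 + 0.37×17 = 22.1700
Highest R₀: strategy P with 29.2900.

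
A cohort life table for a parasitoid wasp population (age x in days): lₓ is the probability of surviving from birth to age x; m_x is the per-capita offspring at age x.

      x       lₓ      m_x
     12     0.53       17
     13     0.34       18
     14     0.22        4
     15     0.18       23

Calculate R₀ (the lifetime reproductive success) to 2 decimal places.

20.15

R₀ = Σ lₓ m_x:
  age 12: 0.53 × 17 = 9.0100
  age 13: 0.34 × 18 = 6.1200
  age 14: 0.22 × 4 = 0.8800
  age 15: 0.18 × 23 = 4.1400
R₀ = 9.0100 + 6.1200 + 0.8800 + 4.1400 = 20.1500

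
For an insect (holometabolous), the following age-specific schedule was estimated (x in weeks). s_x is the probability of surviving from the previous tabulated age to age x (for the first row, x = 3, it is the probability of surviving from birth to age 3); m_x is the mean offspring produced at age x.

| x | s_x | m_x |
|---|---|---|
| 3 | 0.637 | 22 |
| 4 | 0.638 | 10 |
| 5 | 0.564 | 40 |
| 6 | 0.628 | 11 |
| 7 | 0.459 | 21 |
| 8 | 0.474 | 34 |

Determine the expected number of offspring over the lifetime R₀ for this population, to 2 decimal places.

31.28

Survivorship from birth: l_x = s_3·s_4·…·s_x.
  l_3 = 0.63700
  l_4 = 0.40641
  l_5 = 0.22921
  l_6 = 0.14395
  l_7 = 0.06607
  l_8 = 0.03132
R₀ = Σ l_x m_x:
  age 3: 0.63700 × 22 = 14.0140
  age 4: 0.40641 × 10 = 4.0641
  age 5: 0.22921 × 40 = 9.1684
  age 6: 0.14395 × 11 = 1.5835
  age 7: 0.06607 × 21 = 1.3875
  age 8: 0.03132 × 34 = 1.0649
R₀ = 14.0140 + 4.0641 + 9.1684 + 1.5835 + 1.3875 + 1.0649 = 31.2823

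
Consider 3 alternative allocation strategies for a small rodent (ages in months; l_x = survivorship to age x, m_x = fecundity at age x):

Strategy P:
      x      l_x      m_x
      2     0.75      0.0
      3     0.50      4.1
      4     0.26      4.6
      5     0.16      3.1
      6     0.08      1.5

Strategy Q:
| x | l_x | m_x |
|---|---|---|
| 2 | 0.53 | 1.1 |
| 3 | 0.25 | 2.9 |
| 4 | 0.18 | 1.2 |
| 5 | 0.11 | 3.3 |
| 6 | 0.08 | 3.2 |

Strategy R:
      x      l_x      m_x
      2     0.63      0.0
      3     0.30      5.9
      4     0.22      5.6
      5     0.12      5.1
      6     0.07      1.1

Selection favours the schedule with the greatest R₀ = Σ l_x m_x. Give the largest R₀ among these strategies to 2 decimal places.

3.86

Strategy P: R₀ = 0.75×0.0 + 0.50×4.1 + 0.26×4.6 + 0.16×3.1 + 0.08×1.5 = 3.8620
Strategy Q: R₀ = 0.53×1.1 + 0.25×2.9 + 0.18×1.2 + 0.11×3.3 + 0.08×3.2 = 2.1430
Strategy R: R₀ = 0.63×0.0 + 0.30×5.9 + 0.22×5.6 + 0.12×5.1 + 0.07×1.1 = 3.6910
Highest R₀: strategy P with 3.8620.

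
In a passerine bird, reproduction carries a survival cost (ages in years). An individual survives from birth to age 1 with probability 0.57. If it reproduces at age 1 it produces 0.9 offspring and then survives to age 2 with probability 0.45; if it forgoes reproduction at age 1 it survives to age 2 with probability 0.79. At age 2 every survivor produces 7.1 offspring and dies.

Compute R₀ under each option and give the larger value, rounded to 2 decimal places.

breed at age 1: R₀ = 0.57 × (0.9 + 0.45 × 7.1) = 0.57 × 4.0950 = 2.3341
delay to age 2: R₀ = 0.57 × (0.79 × 7.1) = 0.57 × 5.6090 = 3.1971
Higher: delay to age 2 (3.1971).

3.20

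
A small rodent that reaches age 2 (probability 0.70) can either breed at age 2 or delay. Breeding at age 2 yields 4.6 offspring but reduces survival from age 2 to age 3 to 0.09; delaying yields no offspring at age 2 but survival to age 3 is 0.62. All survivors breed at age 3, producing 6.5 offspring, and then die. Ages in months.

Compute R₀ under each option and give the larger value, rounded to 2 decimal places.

breed at age 2: R₀ = 0.70 × (4.6 + 0.09 × 6.5) = 0.70 × 5.1850 = 3.6295
delay to age 3: R₀ = 0.70 × (0.62 × 6.5) = 0.70 × 4.0300 = 2.8210
Higher: breed at age 2 (3.6295).

3.63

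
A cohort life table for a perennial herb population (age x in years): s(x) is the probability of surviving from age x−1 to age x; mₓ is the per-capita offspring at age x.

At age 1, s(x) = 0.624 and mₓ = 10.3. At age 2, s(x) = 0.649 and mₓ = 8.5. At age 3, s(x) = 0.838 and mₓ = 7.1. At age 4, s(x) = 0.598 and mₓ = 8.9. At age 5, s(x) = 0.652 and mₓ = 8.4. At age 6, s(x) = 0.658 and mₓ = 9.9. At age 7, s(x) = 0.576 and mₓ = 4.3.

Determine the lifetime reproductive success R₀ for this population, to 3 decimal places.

16.274

Survivorship from birth: l_x = s_1·s_2·…·s_x.
  l_1 = 0.62400
  l_2 = 0.40498
  l_3 = 0.33937
  l_4 = 0.20294
  l_5 = 0.13232
  l_6 = 0.08707
  l_7 = 0.05015
R₀ = Σ l_x mₓ:
  age 1: 0.62400 × 10.3 = 6.4272
  age 2: 0.40498 × 8.5 = 3.4423
  age 3: 0.33937 × 7.1 = 2.4095
  age 4: 0.20294 × 8.9 = 1.8062
  age 5: 0.13232 × 8.4 = 1.1115
  age 6: 0.08707 × 9.9 = 0.8620
  age 7: 0.05015 × 4.3 = 0.2156
R₀ = 6.4272 + 3.4423 + 2.4095 + 1.8062 + 1.1115 + 0.8620 + 0.2156 = 16.2743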